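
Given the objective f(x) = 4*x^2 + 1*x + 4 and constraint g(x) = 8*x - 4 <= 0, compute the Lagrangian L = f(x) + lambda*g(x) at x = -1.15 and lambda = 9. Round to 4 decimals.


Step 1: Evaluate f(x).
f(-1.15) = 4*(-1.15)^2 + 1*(-1.15) + 4 = 8.14
Step 2: Evaluate g(x).
g(-1.15) = 8*-1.15 - 4 = -13.2
Step 3: Compute Lagrangian.
L = 8.14 + 9*-13.2 = -110.66


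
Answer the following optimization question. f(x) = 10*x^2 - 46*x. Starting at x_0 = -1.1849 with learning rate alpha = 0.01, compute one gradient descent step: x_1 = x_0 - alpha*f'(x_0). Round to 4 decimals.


We compute the gradient at x_0 and apply the update.
f'(x) = 20*x - 46
f'(-1.1849) = 20*-1.1849 - 46 = -69.698
x_1 = -1.1849 - 0.01*-69.698 = -0.4879


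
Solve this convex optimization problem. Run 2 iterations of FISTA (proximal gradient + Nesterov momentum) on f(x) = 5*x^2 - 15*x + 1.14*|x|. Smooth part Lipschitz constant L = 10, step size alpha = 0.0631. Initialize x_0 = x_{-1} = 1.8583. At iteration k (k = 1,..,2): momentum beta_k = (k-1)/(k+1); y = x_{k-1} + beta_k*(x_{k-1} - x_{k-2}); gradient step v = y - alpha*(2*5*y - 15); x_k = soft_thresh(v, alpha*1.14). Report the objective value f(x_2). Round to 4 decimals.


FISTA on f(x) = 5*x^2 - 15*x + 1.14*|x|
L = 10, alpha = 0.0631
Iteration 1: beta = 0.0, y = 1.8583 + 0.0*(1.8583 - 1.8583) = 1.8583
  grad(y) = 3.583, v = y - alpha*grad = 1.6322
  prox(v) = soft_thresh(1.6322, 0.0719) = 1.5603
Iteration 2: beta = 0.3333, y = 1.5603 + 0.3333*(1.5603 - 1.8583) = 1.4609
  grad(y) = -0.3906, v = y - alpha*grad = 1.4856
  prox(v) = soft_thresh(1.4856, 0.0719) = 1.4137
f(x_2) = 5*1.4137^2 - 15*1.4137 + 1.14*|1.4137| = -9.6012


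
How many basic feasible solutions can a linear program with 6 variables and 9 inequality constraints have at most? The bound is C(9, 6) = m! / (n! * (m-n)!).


Each vertex corresponds to some choice of n active constraints out of m, so the number of vertices is at most C(m, n) = m! / (n!(m-n)!).
m = 9, n = 6
Numerator: 9 * 8 * 7 * 6 * 5 * 4
Denominator: 6! = 720
C(9, 6) = 84


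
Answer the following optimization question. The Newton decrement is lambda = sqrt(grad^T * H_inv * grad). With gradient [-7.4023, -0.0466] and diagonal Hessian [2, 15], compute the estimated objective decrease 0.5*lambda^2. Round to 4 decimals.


Step 1: H is diagonal, so H^(-1) * g = [-3.7012, -0.0031].
Step 2: g^T H^(-1) g = sum_i g_i^2 / H_ii
  = (-7.4023)^2/2 + (-0.0466)^2/15
  = 27.397 + 0.0001 = 27.3972
Step 3: Objective decrease = 0.5 * g^T H^(-1) g = 13.6986


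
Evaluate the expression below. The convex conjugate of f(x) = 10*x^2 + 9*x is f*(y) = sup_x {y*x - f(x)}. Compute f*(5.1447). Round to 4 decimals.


f*(y) = sup_x {y*x - a*x^2 - b*x} = sup_x {(y-b)*x - a*x^2}
FOC: (y - b) - 2a*x = 0 => x* = (y - b)/(2a)
x* = (5.1447 - 9)/(2*10) = -0.1928
f*(5.1447) = (y-b)^2/(4a) = (5.1447 - 9)^2/(4*10)
= 14.8633/40 = 0.3716


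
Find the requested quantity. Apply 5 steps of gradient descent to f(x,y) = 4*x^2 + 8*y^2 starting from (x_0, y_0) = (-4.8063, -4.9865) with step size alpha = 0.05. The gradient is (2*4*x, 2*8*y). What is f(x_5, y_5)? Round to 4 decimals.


Gradient descent on f(x,y) = 4*x^2 + 8*y^2.
Starting point: (-4.8063, -4.9865), alpha = 0.05
Step 1: grad_x = 2*4*-4.8063 = -38.4504, grad_y = 2*8*-4.9865 = -79.784
  x_1 = -4.8063 - 0.05*-38.4504 = -2.8838
  y_1 = -4.9865 - 0.05*-79.784 = -0.9973
Step 2: grad_x = 2*4*-2.8838 = -23.0702, grad_y = 2*8*-0.9973 = -15.9568
  x_2 = -2.8838 - 0.05*-23.0702 = -1.7303
  y_2 = -0.9973 - 0.05*-15.9568 = -0.1995
Step 3: grad_x = 2*4*-1.7303 = -13.8421, grad_y = 2*8*-0.1995 = -3.1914
  x_3 = -1.7303 - 0.05*-13.8421 = -1.0382
  y_3 = -0.1995 - 0.05*-3.1914 = -0.0399
Step 4: grad_x = 2*4*-1.0382 = -8.3053, grad_y = 2*8*-0.0399 = -0.6383
  x_4 = -1.0382 - 0.05*-8.3053 = -0.6229
  y_4 = -0.0399 - 0.05*-0.6383 = -0.008
Step 5: grad_x = 2*4*-0.6229 = -4.9832, grad_y = 2*8*-0.008 = -0.1277
  x_5 = -0.6229 - 0.05*-4.9832 = -0.3737
  y_5 = -0.008 - 0.05*-0.1277 = -0.0016
f(-0.3737, -0.0016) = 4*(-0.3737)^2 + 8*(-0.0016)^2 = 0.5587


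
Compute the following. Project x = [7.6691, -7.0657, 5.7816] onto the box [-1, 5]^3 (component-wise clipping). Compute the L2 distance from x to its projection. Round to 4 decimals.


Project each component onto [-1, 5].
clip(7.6691) = 5.0, clip(-7.0657) = -1.0, clip(5.7816) = 5.0
Projection = [5.0, -1.0, 5.0]
Squared diffs: [7.1241, 36.7927, 0.6109]
Distance = sqrt(44.5277) = 6.6729


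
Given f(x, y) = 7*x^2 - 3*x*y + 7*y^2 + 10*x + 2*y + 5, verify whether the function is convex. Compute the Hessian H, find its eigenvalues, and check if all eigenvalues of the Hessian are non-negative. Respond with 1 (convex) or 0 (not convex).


The Hessian of f(x,y) = 7*x^2 - 3*x*y + 7*y^2 + 10*x + 2*y + 5 is:
H = [[14, -3], [-3, 14]]
Trace = 14 + 14 = 28
Determinant = 14*14 - (-3)^2 = 187
Discriminant = (28)^2 - 4*187 = 36.0
Eigenvalues: lambda_1 = 11.0, lambda_2 = 17.0
The function is convex.

1


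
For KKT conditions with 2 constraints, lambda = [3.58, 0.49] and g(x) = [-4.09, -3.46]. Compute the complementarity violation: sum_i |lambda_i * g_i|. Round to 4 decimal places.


KKT complementary slackness check:
lambda_1 * g_1 = 3.58 * -4.09 = -14.6422
lambda_2 * g_2 = 0.49 * -3.46 = -1.6954
Total violation = 14.6422 + 1.6954 = 16.3376


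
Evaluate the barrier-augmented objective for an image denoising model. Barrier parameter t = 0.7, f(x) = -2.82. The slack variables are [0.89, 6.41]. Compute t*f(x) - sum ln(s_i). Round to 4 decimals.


Step 1: Compute log-barrier.
ln values: [-0.1165, 1.8579]
phi = -(-0.1165 + 1.8579) = -1.7413
Step 2: Compute augmented objective.
t*f(x) = 0.7*-2.82 = -1.974
Total = -1.974 - 1.7413 = -3.7153


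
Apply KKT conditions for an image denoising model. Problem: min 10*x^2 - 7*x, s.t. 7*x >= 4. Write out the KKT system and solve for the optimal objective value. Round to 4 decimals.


Step 1: Try lambda = 0 (constraint inactive).
x_unc = 7/(2*10) = 0.35
Check: 7*0.35 = 2.45 < 4 -- violated!
Step 2: Constraint must be active: 7*x = 4
x* = 4/7 = 0.5714 (rounded; the exact value 4/7 is used below)
lambda = (2*10*(4/7) - 7)/7 = 0.6327
Step 3: Compute optimal value.
f(x*) = 10*(4/7)^2 - 7*(4/7) = -0.7347


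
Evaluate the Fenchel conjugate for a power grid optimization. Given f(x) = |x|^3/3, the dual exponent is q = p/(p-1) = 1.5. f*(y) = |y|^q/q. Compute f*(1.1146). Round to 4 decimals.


The conjugate exponent q satisfies 1/p + 1/q = 1.
p = 3, so q = 3/(3 - 1) = 1.5
|y|^q = 1.1146^1.5 = 1.1767
f*(1.1146) = 1.1767 / 1.5 = 0.7845


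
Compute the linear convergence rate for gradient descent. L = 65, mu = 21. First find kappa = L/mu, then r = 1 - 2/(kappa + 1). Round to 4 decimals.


Step 1: Compute the condition number.
kappa = L/mu = 65/21 = 3.0952
Step 2: Compute the convergence rate.
r = 1 - 2/(kappa + 1) = 1 - 2*mu/(L + mu) = (L - mu)/(L + mu) = 44/86 = 0.5116


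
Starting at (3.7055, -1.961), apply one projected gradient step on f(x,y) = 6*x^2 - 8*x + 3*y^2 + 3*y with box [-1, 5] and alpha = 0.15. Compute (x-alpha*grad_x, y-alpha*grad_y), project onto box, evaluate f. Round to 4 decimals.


Step 1: Compute gradient at (3.7055, -1.961).
grad_x = 2*6*3.7055 - 8 = 36.466
grad_y = 2*3*-1.961 + 3 = -8.766
Step 2: Gradient step.
x_raw = 3.7055 - 0.15*36.466 = -1.7644
y_raw = -1.961 - 0.15*-8.766 = -0.6461
Step 3: Project onto [-1, 5].
x_proj = clip(-1.7644) = -1.0
y_proj = clip(-0.6461) = -0.6461
Step 4: Evaluate f.
f(-1.0, -0.6461) = 13.314


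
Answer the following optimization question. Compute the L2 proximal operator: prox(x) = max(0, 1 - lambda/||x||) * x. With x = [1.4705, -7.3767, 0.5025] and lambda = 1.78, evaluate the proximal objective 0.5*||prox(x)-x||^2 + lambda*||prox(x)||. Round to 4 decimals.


Step 1: Compute ||x||.
||x|| = 7.5386
Step 2: Compute scaling factor.
scale = max(0, 1 - 1.78/7.5386) = 0.7639
Step 3: prox(x) = [1.1233, -5.6349, 0.3839]
||prox(x)|| = 5.7586
Step 4: Proximal objective.
0.5*||prox-x||^2 = 1.5842
lambda*||prox|| = 10.2503
Total = 11.8345


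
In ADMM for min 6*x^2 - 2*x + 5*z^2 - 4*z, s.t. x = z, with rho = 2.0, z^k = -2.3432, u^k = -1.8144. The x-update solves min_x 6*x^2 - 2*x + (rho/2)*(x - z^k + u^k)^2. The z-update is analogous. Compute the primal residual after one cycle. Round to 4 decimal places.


ADMM iteration with rho = 2.0, z^k = -2.3432, u^k = -1.8144
Step 1: x-update.
Minimize 6*x^2 - 2*x + (2.0/2)*(x + 2.3432 - 1.8144)^2
FOC: (2*6 + 2.0)*x = 2 + 2.0*(-2.3432 + 1.8144)
x^{k+1} = 0.0673
Step 2: z-update.
Minimize 5*z^2 - 4*z + (2.0/2)*(0.0673 - z - 1.8144)^2
FOC: (2*5 + 2.0)*z = 4 + 2.0*(0.0673 - 1.8144)
z^{k+1} = 0.0422
Step 3: u-update.
u^{k+1} = -1.8144 + 0.0673 - 0.0422 = -1.7892
Step 4: Primal residual = |0.0673 - 0.0422| = 0.0252


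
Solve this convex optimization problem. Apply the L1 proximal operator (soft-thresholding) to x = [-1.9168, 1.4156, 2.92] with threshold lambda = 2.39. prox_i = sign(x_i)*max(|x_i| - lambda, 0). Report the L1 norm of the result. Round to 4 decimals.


Soft-thresholding with lambda = 2.39:
prox(-1.9168) = sign(-1.9168)*max(|-1.9168| - 2.39, 0) = 0.0
prox(1.4156) = sign(1.4156)*max(|1.4156| - 2.39, 0) = 0.0
prox(2.92) = sign(2.92)*max(|2.92| - 2.39, 0) = 0.53
prox(x) = [0.0, 0.0, 0.53]
||prox(x)||_1 = 0.0 + 0.0 + 0.53 = 0.53


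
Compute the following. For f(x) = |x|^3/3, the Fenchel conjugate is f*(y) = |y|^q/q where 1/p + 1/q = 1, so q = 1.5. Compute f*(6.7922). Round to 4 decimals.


The conjugate exponent q satisfies 1/p + 1/q = 1.
p = 3, so q = 3/(3 - 1) = 1.5
|y|^q = 6.7922^1.5 = 17.7017
f*(6.7922) = 17.7017 / 1.5 = 11.8012


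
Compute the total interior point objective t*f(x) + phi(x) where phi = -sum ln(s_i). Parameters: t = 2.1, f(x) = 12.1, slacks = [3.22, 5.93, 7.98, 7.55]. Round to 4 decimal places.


Step 1: Compute log-barrier.
ln values: [1.1694, 1.78, 2.0769, 2.0215]
phi = -(1.1694 + 1.78 + 2.0769 + 2.0215) = -7.0479
Step 2: Compute augmented objective.
t*f(x) = 2.1*12.1 = 25.41
Total = 25.41 - 7.0479 = 18.3621


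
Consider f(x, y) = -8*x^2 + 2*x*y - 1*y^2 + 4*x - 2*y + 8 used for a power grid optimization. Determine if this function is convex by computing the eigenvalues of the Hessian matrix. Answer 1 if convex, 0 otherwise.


The Hessian of f(x,y) = -8*x^2 + 2*x*y - 1*y^2 + 4*x - 2*y + 8 is:
H = [[-16, 2], [2, -2]]
Trace = -16 - 2 = -18
Determinant = -16*-2 - (2)^2 = 28
Discriminant = (-18)^2 - 4*28 = 212.0
Eigenvalues: lambda_1 = -16.2801, lambda_2 = -1.7199
The function is not convex.

0


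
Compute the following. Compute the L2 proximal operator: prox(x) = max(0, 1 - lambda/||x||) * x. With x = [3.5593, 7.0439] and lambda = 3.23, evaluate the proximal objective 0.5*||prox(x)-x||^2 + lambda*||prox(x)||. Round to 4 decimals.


Step 1: Compute ||x||.
||x|| = 7.8921
Step 2: Compute scaling factor.
scale = max(0, 1 - 3.23/7.8921) = 0.5907
Step 3: prox(x) = [2.1026, 4.161]
||prox(x)|| = 4.6621
Step 4: Proximal objective.
0.5*||prox-x||^2 = 5.2165
lambda*||prox|| = 15.0586
Total = 20.275


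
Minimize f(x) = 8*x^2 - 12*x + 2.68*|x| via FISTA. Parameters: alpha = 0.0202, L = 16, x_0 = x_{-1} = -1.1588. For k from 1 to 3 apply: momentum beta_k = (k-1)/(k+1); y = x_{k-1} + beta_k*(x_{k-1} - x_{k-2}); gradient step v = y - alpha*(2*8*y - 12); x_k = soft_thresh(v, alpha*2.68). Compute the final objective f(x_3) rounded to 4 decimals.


FISTA on f(x) = 8*x^2 - 12*x + 2.68*|x|
L = 16, alpha = 0.0202
Iteration 1: beta = 0.0, y = -1.1588 + 0.0*(-1.1588 + 1.1588) = -1.1588
  grad(y) = -30.5408, v = y - alpha*grad = -0.5419
  prox(v) = soft_thresh(-0.5419, 0.0541) = -0.4877
Iteration 2: beta = 0.3333, y = -0.4877 + 0.3333*(-0.4877 + 1.1588) = -0.2641
  grad(y) = -16.2248, v = y - alpha*grad = 0.0637
  prox(v) = soft_thresh(0.0637, 0.0541) = 0.0096
Iteration 3: beta = 0.5, y = 0.0096 + 0.5*(0.0096 + 0.4877) = 0.2582
  grad(y) = -7.8688, v = y - alpha*grad = 0.4171
  prox(v) = soft_thresh(0.4171, 0.0541) = 0.363
f(x_3) = 8*0.363^2 - 12*0.363 + 2.68*|0.363| = -2.3291


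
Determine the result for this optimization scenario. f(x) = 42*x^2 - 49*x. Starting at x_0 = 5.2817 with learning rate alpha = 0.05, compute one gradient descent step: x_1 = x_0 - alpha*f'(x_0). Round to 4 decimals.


We compute the gradient at x_0 and apply the update.
f'(x) = 84*x - 49
f'(5.2817) = 84*5.2817 - 49 = 394.6628
x_1 = 5.2817 - 0.05*394.6628 = -14.4514


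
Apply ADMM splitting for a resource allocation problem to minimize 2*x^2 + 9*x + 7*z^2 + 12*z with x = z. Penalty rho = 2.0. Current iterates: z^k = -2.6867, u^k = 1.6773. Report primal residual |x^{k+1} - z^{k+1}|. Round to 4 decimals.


ADMM iteration with rho = 2.0, z^k = -2.6867, u^k = 1.6773
Step 1: x-update.
Minimize 2*x^2 + 9*x + (2.0/2)*(x + 2.6867 + 1.6773)^2
FOC: (2*2 + 2.0)*x = -9 + 2.0*(-2.6867 - 1.6773)
x^{k+1} = -2.9547
Step 2: z-update.
Minimize 7*z^2 + 12*z + (2.0/2)*(-2.9547 - z + 1.6773)^2
FOC: (2*7 + 2.0)*z = -12 + 2.0*(-2.9547 + 1.6773)
z^{k+1} = -0.9097
Step 3: u-update.
u^{k+1} = 1.6773 - 2.9547 + 0.9097 = -0.3677
Step 4: Primal residual = |-2.9547 + 0.9097| = 2.045


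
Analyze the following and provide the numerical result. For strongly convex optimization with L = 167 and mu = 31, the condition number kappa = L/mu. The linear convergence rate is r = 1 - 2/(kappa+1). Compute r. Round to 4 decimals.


Step 1: Compute the condition number.
kappa = L/mu = 167/31 = 5.3871
Step 2: Compute the convergence rate.
r = 1 - 2/(kappa + 1) = 1 - 2*mu/(L + mu) = (L - mu)/(L + mu) = 136/198 = 0.6869


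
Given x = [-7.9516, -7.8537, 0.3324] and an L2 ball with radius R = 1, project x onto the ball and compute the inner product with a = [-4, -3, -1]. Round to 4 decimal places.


Step 1: Compute ||x|| (intermediates to 6 decimals).
||x|| = sqrt((-7.9516)^2 + (-7.8537)^2 + 0.3324^2) = 11.181191
Step 2: Project.
Since ||x|| > R, scale = R/||x|| = 1/11.181191 = 0.089436, proj(x) = scale * x
proj(x) = [-0.711159, -0.702404, 0.029729]
Step 3: Dot product.
a^T * proj(x) = -4*(-0.711159) - 3*(-0.702404) - 1*0.029729 = 4.9221


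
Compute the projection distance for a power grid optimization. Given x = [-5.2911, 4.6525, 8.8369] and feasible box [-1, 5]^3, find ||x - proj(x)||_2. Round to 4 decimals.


Project each component onto [-1, 5].
clip(-5.2911) = -1.0, clip(4.6525) = 4.6525, clip(8.8369) = 5.0
Projection = [-1.0, 4.6525, 5.0]
Squared diffs: [18.4135, 0.0, 14.7218]
Distance = sqrt(33.1353) = 5.7563


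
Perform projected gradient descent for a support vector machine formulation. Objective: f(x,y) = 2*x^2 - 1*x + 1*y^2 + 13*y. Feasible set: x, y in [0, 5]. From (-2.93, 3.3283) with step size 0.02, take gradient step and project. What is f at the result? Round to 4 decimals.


Step 1: Compute gradient at (-2.93, 3.3283).
grad_x = 2*2*-2.93 - 1 = -12.72
grad_y = 2*1*3.3283 + 13 = 19.6566
Step 2: Gradient step.
x_raw = -2.93 - 0.02*-12.72 = -2.6756
y_raw = 3.3283 - 0.02*19.6566 = 2.9352
Step 3: Project onto [0, 5].
x_proj = clip(-2.6756) = 0.0
y_proj = clip(2.9352) = 2.9352
Step 4: Evaluate f.
f(0.0, 2.9352) = 46.7724


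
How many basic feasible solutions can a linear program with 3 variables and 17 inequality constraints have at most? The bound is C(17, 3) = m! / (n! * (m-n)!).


Each vertex corresponds to some choice of n active constraints out of m, so the number of vertices is at most C(m, n) = m! / (n!(m-n)!).
m = 17, n = 3
Numerator: 17 * 16 * 15
Denominator: 3! = 6
C(17, 3) = 680


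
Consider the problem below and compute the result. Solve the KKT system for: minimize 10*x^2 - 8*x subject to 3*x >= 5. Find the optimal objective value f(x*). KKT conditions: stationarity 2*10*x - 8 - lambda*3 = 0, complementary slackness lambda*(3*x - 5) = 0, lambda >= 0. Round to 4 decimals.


Step 1: Try lambda = 0 (constraint inactive).
x_unc = 8/(2*10) = 0.4
Check: 3*0.4 = 1.2 < 5 -- violated!
Step 2: Constraint must be active: 3*x = 5
x* = 5/3 = 1.6667 (rounded; the exact value 5/3 is used below)
lambda = (2*10*(5/3) - 8)/3 = 8.4444
Step 3: Compute optimal value.
f(x*) = 10*(5/3)^2 - 8*(5/3) = 14.4444


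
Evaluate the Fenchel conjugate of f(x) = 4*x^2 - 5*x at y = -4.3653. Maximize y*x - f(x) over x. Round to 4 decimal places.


f*(y) = sup_x {y*x - a*x^2 - b*x} = sup_x {(y-b)*x - a*x^2}
FOC: (y - b) - 2a*x = 0 => x* = (y - b)/(2a)
x* = (-4.3653 + 5)/(2*4) = 0.0793
f*(-4.3653) = (y-b)^2/(4a) = (-4.3653 + 5)^2/(4*4)
= 0.4028/16 = 0.0252


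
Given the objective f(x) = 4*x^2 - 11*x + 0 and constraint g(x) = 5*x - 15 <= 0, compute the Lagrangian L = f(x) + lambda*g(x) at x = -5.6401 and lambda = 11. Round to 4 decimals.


Step 1: Evaluate f(x).
f(-5.6401) = 4*(-5.6401)^2 - 11*(-5.6401) + 0 = 189.284
Step 2: Evaluate g(x).
g(-5.6401) = 5*-5.6401 - 15 = -43.2005
Step 3: Compute Lagrangian.
L = 189.284 + 11*-43.2005 = -285.9215


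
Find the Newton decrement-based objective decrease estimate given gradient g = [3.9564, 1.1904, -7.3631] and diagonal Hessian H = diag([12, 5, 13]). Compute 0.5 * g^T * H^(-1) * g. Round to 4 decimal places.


Step 1: H is diagonal, so H^(-1) * g = [0.3297, 0.2381, -0.5664].
Step 2: g^T H^(-1) g = sum_i g_i^2 / H_ii
  = (3.9564)^2/12 + (1.1904)^2/5 + (-7.3631)^2/13
  = 1.3044 + 0.2834 + 4.1704 = 5.7582
Step 3: Objective decrease = 0.5 * g^T H^(-1) g = 2.8791


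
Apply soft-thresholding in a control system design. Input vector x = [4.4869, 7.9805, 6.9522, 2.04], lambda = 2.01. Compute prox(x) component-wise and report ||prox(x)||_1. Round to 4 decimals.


Soft-thresholding with lambda = 2.01:
prox(4.4869) = sign(4.4869)*max(|4.4869| - 2.01, 0) = 2.4769
prox(7.9805) = sign(7.9805)*max(|7.9805| - 2.01, 0) = 5.9705
prox(6.9522) = sign(6.9522)*max(|6.9522| - 2.01, 0) = 4.9422
prox(2.04) = sign(2.04)*max(|2.04| - 2.01, 0) = 0.03
prox(x) = [2.4769, 5.9705, 4.9422, 0.03]
||prox(x)||_1 = 2.4769 + 5.9705 + 4.9422 + 0.03 = 13.4196


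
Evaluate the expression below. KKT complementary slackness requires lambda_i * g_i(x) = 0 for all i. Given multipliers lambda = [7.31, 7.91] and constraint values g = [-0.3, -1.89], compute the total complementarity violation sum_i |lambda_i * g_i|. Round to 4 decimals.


KKT complementary slackness check:
lambda_1 * g_1 = 7.31 * -0.3 = -2.193
lambda_2 * g_2 = 7.91 * -1.89 = -14.9499
Total violation = 2.193 + 14.9499 = 17.1429


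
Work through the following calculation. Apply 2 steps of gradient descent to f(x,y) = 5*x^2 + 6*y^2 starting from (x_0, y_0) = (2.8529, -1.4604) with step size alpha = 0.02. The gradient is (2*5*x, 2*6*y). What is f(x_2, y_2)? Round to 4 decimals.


Gradient descent on f(x,y) = 5*x^2 + 6*y^2.
Starting point: (2.8529, -1.4604), alpha = 0.02
Step 1: grad_x = 2*5*2.8529 = 28.529, grad_y = 2*6*-1.4604 = -17.5248
  x_1 = 2.8529 - 0.02*28.529 = 2.2823
  y_1 = -1.4604 - 0.02*-17.5248 = -1.1099
Step 2: grad_x = 2*5*2.2823 = 22.8232, grad_y = 2*6*-1.1099 = -13.3188
  x_2 = 2.2823 - 0.02*22.8232 = 1.8259
  y_2 = -1.1099 - 0.02*-13.3188 = -0.8435
f(1.8259, -0.8435) = 5*1.8259^2 + 6*(-0.8435)^2 = 20.938


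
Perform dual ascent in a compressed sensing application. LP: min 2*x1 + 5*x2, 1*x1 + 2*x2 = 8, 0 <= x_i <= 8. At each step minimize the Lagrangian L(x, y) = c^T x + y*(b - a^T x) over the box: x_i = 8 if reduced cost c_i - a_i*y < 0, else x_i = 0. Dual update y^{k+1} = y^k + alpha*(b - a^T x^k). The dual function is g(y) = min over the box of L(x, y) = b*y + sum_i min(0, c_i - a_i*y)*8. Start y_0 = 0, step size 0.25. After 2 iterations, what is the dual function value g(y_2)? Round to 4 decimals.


Dual ascent for LP: min 2*x1 + 5*x2, 1*x1 + 2*x2 = 8, 0 <= x_i <= 8
Step 1: y^k = 0.0, reduced costs: (2.0, 5.0)
  x^k = (0.0, 0.0), subgradient = b - a^T x = 8.0
  y^{k+1} = 0.0 + 0.25*8.0 = 2.0
Step 2: y^k = 2.0, reduced costs: (0.0, 1.0)
  x^k = (0.0, 0.0), subgradient = b - a^T x = 8.0
  y^{k+1} = 2.0 + 0.25*8.0 = 4.0
Dual objective at y_2 = 4.0: reduced costs (-2.0, -3.0), box minimizer x = (8.0, 8.0)
g(y_2) = b*y + (c1 - a1*y)*x1 + (c2 - a2*y)*x2 = 8*4.0 + (-2.0)*8.0 + (-3.0)*8.0 = 32.0 - 16.0 - 24.0 = -8.0


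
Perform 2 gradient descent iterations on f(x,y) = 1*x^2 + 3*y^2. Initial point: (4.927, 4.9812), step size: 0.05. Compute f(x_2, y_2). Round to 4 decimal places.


Gradient descent on f(x,y) = 1*x^2 + 3*y^2.
Starting point: (4.927, 4.9812), alpha = 0.05
Step 1: grad_x = 2*1*4.927 = 9.854, grad_y = 2*3*4.9812 = 29.8872
  x_1 = 4.927 - 0.05*9.854 = 4.4343
  y_1 = 4.9812 - 0.05*29.8872 = 3.4868
Step 2: grad_x = 2*1*4.4343 = 8.8686, grad_y = 2*3*3.4868 = 20.921
  x_2 = 4.4343 - 0.05*8.8686 = 3.9909
  y_2 = 3.4868 - 0.05*20.921 = 2.4408
f(3.9909, 2.4408) = 1*3.9909^2 + 3*2.4408^2 = 33.7994


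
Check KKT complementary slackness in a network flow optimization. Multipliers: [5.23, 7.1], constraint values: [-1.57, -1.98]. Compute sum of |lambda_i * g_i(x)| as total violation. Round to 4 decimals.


KKT complementary slackness check:
lambda_1 * g_1 = 5.23 * -1.57 = -8.2111
lambda_2 * g_2 = 7.1 * -1.98 = -14.058
Total violation = 8.2111 + 14.058 = 22.2691


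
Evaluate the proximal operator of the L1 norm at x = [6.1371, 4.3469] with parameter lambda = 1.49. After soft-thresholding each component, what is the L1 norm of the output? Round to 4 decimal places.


Soft-thresholding with lambda = 1.49:
prox(6.1371) = sign(6.1371)*max(|6.1371| - 1.49, 0) = 4.6471
prox(4.3469) = sign(4.3469)*max(|4.3469| - 1.49, 0) = 2.8569
prox(x) = [4.6471, 2.8569]
||prox(x)||_1 = 4.6471 + 2.8569 = 7.504


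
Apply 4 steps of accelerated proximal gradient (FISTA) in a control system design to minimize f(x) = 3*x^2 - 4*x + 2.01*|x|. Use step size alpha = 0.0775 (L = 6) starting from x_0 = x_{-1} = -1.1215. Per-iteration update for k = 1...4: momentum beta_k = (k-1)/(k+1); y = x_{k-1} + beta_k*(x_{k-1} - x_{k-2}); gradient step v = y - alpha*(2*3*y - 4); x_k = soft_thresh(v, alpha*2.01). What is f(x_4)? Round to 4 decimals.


FISTA on f(x) = 3*x^2 - 4*x + 2.01*|x|
L = 6, alpha = 0.0775
Iteration 1: beta = 0.0, y = -1.1215 + 0.0*(-1.1215 + 1.1215) = -1.1215
  grad(y) = -10.729, v = y - alpha*grad = -0.29
  prox(v) = soft_thresh(-0.29, 0.1558) = -0.1342
Iteration 2: beta = 0.3333, y = -0.1342 + 0.3333*(-0.1342 + 1.1215) = 0.1949
  grad(y) = -2.8308, v = y - alpha*grad = 0.4143
  prox(v) = soft_thresh(0.4143, 0.1558) = 0.2585
Iteration 3: beta = 0.5, y = 0.2585 + 0.5*(0.2585 + 0.1342) = 0.4548
  grad(y) = -1.271, v = y - alpha*grad = 0.5533
  prox(v) = soft_thresh(0.5533, 0.1558) = 0.3976
Iteration 4: beta = 0.6, y = 0.3976 + 0.6*(0.3976 - 0.2585) = 0.481
  grad(y) = -1.114, v = y - alpha*grad = 0.5673
  prox(v) = soft_thresh(0.5673, 0.1558) = 0.4116
f(x_4) = 3*0.4116^2 - 4*0.4116 + 2.01*|0.4116| = -0.3109


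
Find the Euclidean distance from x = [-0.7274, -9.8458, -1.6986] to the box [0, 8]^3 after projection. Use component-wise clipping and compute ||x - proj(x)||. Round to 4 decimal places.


Project each component onto [0, 8].
clip(-0.7274) = 0.0, clip(-9.8458) = 0.0, clip(-1.6986) = 0.0
Projection = [0.0, 0.0, 0.0]
Squared diffs: [0.5291, 96.9398, 2.8852]
Distance = sqrt(100.3541) = 10.0177


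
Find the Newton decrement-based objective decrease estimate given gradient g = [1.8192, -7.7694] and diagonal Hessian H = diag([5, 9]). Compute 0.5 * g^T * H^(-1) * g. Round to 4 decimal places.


Step 1: H is diagonal, so H^(-1) * g = [0.3638, -0.8633].
Step 2: g^T H^(-1) g = sum_i g_i^2 / H_ii
  = (1.8192)^2/5 + (-7.7694)^2/9
  = 0.6619 + 6.7071 = 7.369
Step 3: Objective decrease = 0.5 * g^T H^(-1) g = 3.6845


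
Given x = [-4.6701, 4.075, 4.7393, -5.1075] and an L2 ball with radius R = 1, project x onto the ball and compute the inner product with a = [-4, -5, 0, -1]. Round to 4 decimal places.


Step 1: Compute ||x|| (intermediates to 6 decimals).
||x|| = sqrt((-4.6701)^2 + 4.075^2 + 4.7393^2 + (-5.1075)^2) = 9.325394
Step 2: Project.
Since ||x|| > R, scale = R/||x|| = 1/9.325394 = 0.107234, proj(x) = scale * x
proj(x) = [-0.500794, 0.436979, 0.508214, -0.547698]
Step 3: Dot product.
a^T * proj(x) = -4*(-0.500794) - 5*0.436979 + 0*0.508214 - 1*(-0.547698) = 0.366


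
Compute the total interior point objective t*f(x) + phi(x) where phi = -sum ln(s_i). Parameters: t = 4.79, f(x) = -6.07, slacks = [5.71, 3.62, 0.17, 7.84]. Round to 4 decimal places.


Step 1: Compute log-barrier.
ln values: [1.7422, 1.2865, -1.772, 2.0592]
phi = -(1.7422 + 1.2865 - 1.772 + 2.0592) = -3.316
Step 2: Compute augmented objective.
t*f(x) = 4.79*-6.07 = -29.0753
Total = -29.0753 - 3.316 = -32.3913


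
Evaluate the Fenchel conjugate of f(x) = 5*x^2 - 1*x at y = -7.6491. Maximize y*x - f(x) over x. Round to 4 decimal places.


f*(y) = sup_x {y*x - a*x^2 - b*x} = sup_x {(y-b)*x - a*x^2}
FOC: (y - b) - 2a*x = 0 => x* = (y - b)/(2a)
x* = (-7.6491 + 1)/(2*5) = -0.6649
f*(-7.6491) = (y-b)^2/(4a) = (-7.6491 + 1)^2/(4*5)
= 44.2105/20 = 2.2105


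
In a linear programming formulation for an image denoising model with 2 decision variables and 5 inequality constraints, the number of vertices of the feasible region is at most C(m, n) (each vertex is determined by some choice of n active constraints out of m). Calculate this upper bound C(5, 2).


Each vertex corresponds to some choice of n active constraints out of m, so the number of vertices is at most C(m, n) = m! / (n!(m-n)!).
m = 5, n = 2
Numerator: 5 * 4
Denominator: 2! = 2
C(5, 2) = 10


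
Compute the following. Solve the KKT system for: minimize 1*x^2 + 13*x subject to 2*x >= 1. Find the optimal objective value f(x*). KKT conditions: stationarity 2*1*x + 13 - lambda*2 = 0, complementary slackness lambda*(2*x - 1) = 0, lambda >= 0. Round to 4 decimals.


Step 1: Try lambda = 0 (constraint inactive).
x_unc = -13/(2*1) = -6.5
Check: 2*-6.5 = -13.0 < 1 -- violated!
Step 2: Constraint must be active: 2*x = 1
x* = 1/2 = 0.5
lambda = (2*1*0.5 + 13)/2 = 7.0
Step 3: Compute optimal value.
f(x*) = 1*0.5^2 + 13*0.5 = 6.75


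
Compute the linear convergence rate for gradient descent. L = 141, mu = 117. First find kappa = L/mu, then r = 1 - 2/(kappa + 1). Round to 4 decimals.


Step 1: Compute the condition number.
kappa = L/mu = 141/117 = 1.2051
Step 2: Compute the convergence rate.
r = 1 - 2/(kappa + 1) = 1 - 2*mu/(L + mu) = (L - mu)/(L + mu) = 24/258 = 0.093


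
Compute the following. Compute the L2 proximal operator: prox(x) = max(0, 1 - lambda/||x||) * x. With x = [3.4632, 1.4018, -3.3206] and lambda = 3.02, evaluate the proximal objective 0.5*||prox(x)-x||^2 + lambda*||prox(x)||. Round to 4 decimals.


Step 1: Compute ||x||.
||x|| = 4.9985
Step 2: Compute scaling factor.
scale = max(0, 1 - 3.02/4.9985) = 0.3958
Step 3: prox(x) = [1.3708, 0.5549, -1.3144]
||prox(x)|| = 1.9785
Step 4: Proximal objective.
0.5*||prox-x||^2 = 4.5602
lambda*||prox|| = 5.9751
Total = 10.5353


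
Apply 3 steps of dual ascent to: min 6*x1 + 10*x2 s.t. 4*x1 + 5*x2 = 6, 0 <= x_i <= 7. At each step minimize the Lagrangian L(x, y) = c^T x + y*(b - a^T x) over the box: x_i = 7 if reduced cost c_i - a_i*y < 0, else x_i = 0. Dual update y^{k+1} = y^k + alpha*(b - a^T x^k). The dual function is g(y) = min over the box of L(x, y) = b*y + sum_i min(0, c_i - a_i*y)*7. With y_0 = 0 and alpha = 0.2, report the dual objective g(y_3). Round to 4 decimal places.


Dual ascent for LP: min 6*x1 + 10*x2, 4*x1 + 5*x2 = 6, 0 <= x_i <= 7
Step 1: y^k = 0.0, reduced costs: (6.0, 10.0)
  x^k = (0.0, 0.0), subgradient = b - a^T x = 6.0
  y^{k+1} = 0.0 + 0.2*6.0 = 1.2
Step 2: y^k = 1.2, reduced costs: (1.2, 4.0)
  x^k = (0.0, 0.0), subgradient = b - a^T x = 6.0
  y^{k+1} = 1.2 + 0.2*6.0 = 2.4
Step 3: y^k = 2.4, reduced costs: (-3.6, -2.0)
  x^k = (7.0, 7.0), subgradient = b - a^T x = -57.0
  y^{k+1} = 2.4 + 0.2*-57.0 = -9.0
Dual objective at y_3 = -9.0: reduced costs (42.0, 55.0), box minimizer x = (0.0, 0.0)
g(y_3) = b*y + (c1 - a1*y)*x1 + (c2 - a2*y)*x2 = 6*(-9.0) + 42.0*0.0 + 55.0*0.0 = -54.0 + 0.0 + 0.0 = -54.0


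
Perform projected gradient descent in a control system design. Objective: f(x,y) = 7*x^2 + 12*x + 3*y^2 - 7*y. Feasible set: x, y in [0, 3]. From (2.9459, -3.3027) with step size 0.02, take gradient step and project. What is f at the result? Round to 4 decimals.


Step 1: Compute gradient at (2.9459, -3.3027).
grad_x = 2*7*2.9459 + 12 = 53.2426
grad_y = 2*3*-3.3027 - 7 = -26.8162
Step 2: Gradient step.
x_raw = 2.9459 - 0.02*53.2426 = 1.881
y_raw = -3.3027 - 0.02*-26.8162 = -2.7664
Step 3: Project onto [0, 3].
x_proj = clip(1.881) = 1.881
y_proj = clip(-2.7664) = 0.0
Step 4: Evaluate f.
f(1.881, 0.0) = 47.341


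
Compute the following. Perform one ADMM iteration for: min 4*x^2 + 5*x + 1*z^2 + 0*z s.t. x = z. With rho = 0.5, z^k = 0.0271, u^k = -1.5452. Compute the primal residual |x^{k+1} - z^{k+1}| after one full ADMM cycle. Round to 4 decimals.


ADMM iteration with rho = 0.5, z^k = 0.0271, u^k = -1.5452
Step 1: x-update.
Minimize 4*x^2 + 5*x + (0.5/2)*(x - 0.0271 - 1.5452)^2
FOC: (2*4 + 0.5)*x = -5 + 0.5*(0.0271 + 1.5452)
x^{k+1} = -0.4957
Step 2: z-update.
Minimize 1*z^2 + 0*z + (0.5/2)*(-0.4957 - z - 1.5452)^2
FOC: (2*1 + 0.5)*z = 0 + 0.5*(-0.4957 - 1.5452)
z^{k+1} = -0.4082
Step 3: u-update.
u^{k+1} = -1.5452 - 0.4957 + 0.4082 = -1.6328
Step 4: Primal residual = |-0.4957 + 0.4082| = 0.0876


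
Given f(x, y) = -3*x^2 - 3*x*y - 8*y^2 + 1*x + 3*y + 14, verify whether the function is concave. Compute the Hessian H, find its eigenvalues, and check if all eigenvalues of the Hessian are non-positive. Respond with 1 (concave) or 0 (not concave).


The Hessian of f(x,y) = -3*x^2 - 3*x*y - 8*y^2 + 1*x + 3*y + 14 is:
H = [[-6, -3], [-3, -16]]
Trace = -6 - 16 = -22
Determinant = -6*-16 - (-3)^2 = 87
Discriminant = (-22)^2 - 4*87 = 136.0
Eigenvalues: lambda_1 = -16.831, lambda_2 = -5.169
The function is concave.

1


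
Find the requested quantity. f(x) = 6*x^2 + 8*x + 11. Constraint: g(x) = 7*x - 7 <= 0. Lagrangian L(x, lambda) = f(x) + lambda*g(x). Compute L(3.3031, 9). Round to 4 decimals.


Step 1: Evaluate f(x).
f(3.3031) = 6*3.3031^2 + 8*3.3031 + 11 = 102.8876
Step 2: Evaluate g(x).
g(3.3031) = 7*3.3031 - 7 = 16.1217
Step 3: Compute Lagrangian.
L = 102.8876 + 9*16.1217 = 247.9829


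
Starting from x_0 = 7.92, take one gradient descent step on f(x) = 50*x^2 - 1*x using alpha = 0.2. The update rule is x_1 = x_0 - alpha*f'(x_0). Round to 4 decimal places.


We compute the gradient at x_0 and apply the update.
f'(x) = 100*x - 1
f'(7.92) = 100*7.92 - 1 = 791.0
x_1 = 7.92 - 0.2*791.0 = -150.28


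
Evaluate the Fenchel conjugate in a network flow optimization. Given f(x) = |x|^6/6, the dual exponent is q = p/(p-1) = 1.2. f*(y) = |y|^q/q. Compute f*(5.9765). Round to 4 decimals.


The conjugate exponent q satisfies 1/p + 1/q = 1.
p = 6, so q = 6/(6 - 1) = 1.2
|y|^q = 5.9765^1.2 = 8.5455
f*(5.9765) = 8.5455 / 1.2 = 7.1212


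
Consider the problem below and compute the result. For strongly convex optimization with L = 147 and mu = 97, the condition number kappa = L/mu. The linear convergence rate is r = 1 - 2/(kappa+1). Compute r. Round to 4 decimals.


Step 1: Compute the condition number.
kappa = L/mu = 147/97 = 1.5155
Step 2: Compute the convergence rate.
r = 1 - 2/(kappa + 1) = 1 - 2*mu/(L + mu) = (L - mu)/(L + mu) = 50/244 = 0.2049


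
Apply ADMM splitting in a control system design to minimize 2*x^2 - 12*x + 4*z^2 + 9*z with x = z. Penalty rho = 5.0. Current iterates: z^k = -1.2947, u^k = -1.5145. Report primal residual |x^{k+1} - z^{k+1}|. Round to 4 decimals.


ADMM iteration with rho = 5.0, z^k = -1.2947, u^k = -1.5145
Step 1: x-update.
Minimize 2*x^2 - 12*x + (5.0/2)*(x + 1.2947 - 1.5145)^2
FOC: (2*2 + 5.0)*x = 12 + 5.0*(-1.2947 + 1.5145)
x^{k+1} = 1.4554
Step 2: z-update.
Minimize 4*z^2 + 9*z + (5.0/2)*(1.4554 - z - 1.5145)^2
FOC: (2*4 + 5.0)*z = -9 + 5.0*(1.4554 - 1.5145)
z^{k+1} = -0.715
Step 3: u-update.
u^{k+1} = -1.5145 + 1.4554 + 0.715 = 0.656
Step 4: Primal residual = |1.4554 + 0.715| = 2.1705


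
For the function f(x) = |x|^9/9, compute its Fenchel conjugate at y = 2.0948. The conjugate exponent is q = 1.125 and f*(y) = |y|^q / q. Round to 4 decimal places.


The conjugate exponent q satisfies 1/p + 1/q = 1.
p = 9, so q = 9/(9 - 1) = 1.125
|y|^q = 2.0948^1.125 = 2.2977
f*(2.0948) = 2.2977 / 1.125 = 2.0424


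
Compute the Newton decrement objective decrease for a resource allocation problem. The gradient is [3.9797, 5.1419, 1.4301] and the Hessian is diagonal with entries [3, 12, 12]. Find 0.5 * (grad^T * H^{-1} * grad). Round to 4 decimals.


Step 1: H is diagonal, so H^(-1) * g = [1.3266, 0.4285, 0.1192].
Step 2: g^T H^(-1) g = sum_i g_i^2 / H_ii
  = (3.9797)^2/3 + (5.1419)^2/12 + (1.4301)^2/12
  = 5.2793 + 2.2033 + 0.1704 = 7.653
Step 3: Objective decrease = 0.5 * g^T H^(-1) g = 3.8265


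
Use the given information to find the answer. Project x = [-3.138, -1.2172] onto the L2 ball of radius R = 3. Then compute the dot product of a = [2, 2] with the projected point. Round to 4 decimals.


Step 1: Compute ||x|| (intermediates to 6 decimals).
||x|| = sqrt((-3.138)^2 + (-1.2172)^2) = 3.365802
Step 2: Project.
Since ||x|| > R, scale = R/||x|| = 3/3.365802 = 0.891318, proj(x) = scale * x
proj(x) = [-2.796956, -1.084912]
Step 3: Dot product.
a^T * proj(x) = 2*(-2.796956) + 2*(-1.084912) = -7.7637


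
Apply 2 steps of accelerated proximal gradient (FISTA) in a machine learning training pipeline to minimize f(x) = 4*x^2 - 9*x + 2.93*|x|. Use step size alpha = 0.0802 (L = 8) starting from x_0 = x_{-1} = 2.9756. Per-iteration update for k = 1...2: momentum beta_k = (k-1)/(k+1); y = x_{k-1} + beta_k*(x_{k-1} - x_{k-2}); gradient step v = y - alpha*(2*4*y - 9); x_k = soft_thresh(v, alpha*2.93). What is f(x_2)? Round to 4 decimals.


FISTA on f(x) = 4*x^2 - 9*x + 2.93*|x|
L = 8, alpha = 0.0802
Iteration 1: beta = 0.0, y = 2.9756 + 0.0*(2.9756 - 2.9756) = 2.9756
  grad(y) = 14.8048, v = y - alpha*grad = 1.7883
  prox(v) = soft_thresh(1.7883, 0.235) = 1.5533
Iteration 2: beta = 0.3333, y = 1.5533 + 0.3333*(1.5533 - 2.9756) = 1.0792
  grad(y) = -0.3667, v = y - alpha*grad = 1.1086
  prox(v) = soft_thresh(1.1086, 0.235) = 0.8736
f(x_2) = 4*0.8736^2 - 9*0.8736 + 2.93*|0.8736| = -2.2501


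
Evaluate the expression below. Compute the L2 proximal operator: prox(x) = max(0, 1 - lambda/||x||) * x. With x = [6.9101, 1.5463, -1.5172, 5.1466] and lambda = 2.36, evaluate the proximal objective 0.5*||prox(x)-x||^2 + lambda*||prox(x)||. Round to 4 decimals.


Step 1: Compute ||x||.
||x|| = 8.8843
Step 2: Compute scaling factor.
scale = max(0, 1 - 2.36/8.8843) = 0.7344
Step 3: prox(x) = [5.0745, 1.1355, -1.1142, 3.7795]
||prox(x)|| = 6.5243
Step 4: Proximal objective.
0.5*||prox-x||^2 = 2.7848
lambda*||prox|| = 15.3973
Total = 18.182


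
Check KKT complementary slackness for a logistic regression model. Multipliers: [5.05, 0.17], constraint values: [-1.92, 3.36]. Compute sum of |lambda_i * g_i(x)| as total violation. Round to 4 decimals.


KKT complementary slackness check:
lambda_1 * g_1 = 5.05 * -1.92 = -9.696
lambda_2 * g_2 = 0.17 * 3.36 = 0.5712
Total violation = 9.696 + 0.5712 = 10.2672


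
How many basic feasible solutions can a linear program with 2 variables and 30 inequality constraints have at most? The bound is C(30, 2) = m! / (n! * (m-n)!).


Each vertex corresponds to some choice of n active constraints out of m, so the number of vertices is at most C(m, n) = m! / (n!(m-n)!).
m = 30, n = 2
Numerator: 30 * 29
Denominator: 2! = 2
C(30, 2) = 435


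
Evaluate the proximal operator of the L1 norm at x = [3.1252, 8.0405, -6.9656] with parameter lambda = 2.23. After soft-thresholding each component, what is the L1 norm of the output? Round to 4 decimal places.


Soft-thresholding with lambda = 2.23:
prox(3.1252) = sign(3.1252)*max(|3.1252| - 2.23, 0) = 0.8952
prox(8.0405) = sign(8.0405)*max(|8.0405| - 2.23, 0) = 5.8105
prox(-6.9656) = sign(-6.9656)*max(|-6.9656| - 2.23, 0) = -4.7356
prox(x) = [0.8952, 5.8105, -4.7356]
||prox(x)||_1 = 0.8952 + 5.8105 + 4.7356 = 11.4413


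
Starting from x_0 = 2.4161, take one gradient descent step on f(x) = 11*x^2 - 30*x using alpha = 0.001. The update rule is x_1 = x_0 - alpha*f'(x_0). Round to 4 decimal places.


We compute the gradient at x_0 and apply the update.
f'(x) = 22*x - 30
f'(2.4161) = 22*2.4161 - 30 = 23.1542
x_1 = 2.4161 - 0.001*23.1542 = 2.3929


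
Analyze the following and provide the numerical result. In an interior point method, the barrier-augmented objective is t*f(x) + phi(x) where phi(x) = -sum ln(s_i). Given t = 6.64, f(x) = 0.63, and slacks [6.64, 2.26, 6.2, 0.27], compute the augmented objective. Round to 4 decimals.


Step 1: Compute log-barrier.
ln values: [1.8931, 0.8154, 1.8245, -1.3093]
phi = -(1.8931 + 0.8154 + 1.8245 - 1.3093) = -3.2237
Step 2: Compute augmented objective.
t*f(x) = 6.64*0.63 = 4.1832
Total = 4.1832 - 3.2237 = 0.9595


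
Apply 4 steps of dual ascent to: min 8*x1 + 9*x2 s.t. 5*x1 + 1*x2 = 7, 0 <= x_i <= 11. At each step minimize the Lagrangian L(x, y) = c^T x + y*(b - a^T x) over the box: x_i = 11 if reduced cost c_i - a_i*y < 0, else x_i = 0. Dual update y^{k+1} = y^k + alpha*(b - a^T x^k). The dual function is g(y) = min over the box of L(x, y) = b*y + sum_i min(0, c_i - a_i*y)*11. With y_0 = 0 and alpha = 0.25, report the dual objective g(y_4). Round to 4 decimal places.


Dual ascent for LP: min 8*x1 + 9*x2, 5*x1 + 1*x2 = 7, 0 <= x_i <= 11
Step 1: y^k = 0.0, reduced costs: (8.0, 9.0)
  x^k = (0.0, 0.0), subgradient = b - a^T x = 7.0
  y^{k+1} = 0.0 + 0.25*7.0 = 1.75
Step 2: y^k = 1.75, reduced costs: (-0.75, 7.25)
  x^k = (11.0, 0.0), subgradient = b - a^T x = -48.0
  y^{k+1} = 1.75 + 0.25*-48.0 = -10.25
Step 3: y^k = -10.25, reduced costs: (59.25, 19.25)
  x^k = (0.0, 0.0), subgradient = b - a^T x = 7.0
  y^{k+1} = -10.25 + 0.25*7.0 = -8.5
Step 4: y^k = -8.5, reduced costs: (50.5, 17.5)
  x^k = (0.0, 0.0), subgradient = b - a^T x = 7.0
  y^{k+1} = -8.5 + 0.25*7.0 = -6.75
Dual objective at y_4 = -6.75: reduced costs (41.75, 15.75), box minimizer x = (0.0, 0.0)
g(y_4) = b*y + (c1 - a1*y)*x1 + (c2 - a2*y)*x2 = 7*(-6.75) + 41.75*0.0 + 15.75*0.0 = -47.25 + 0.0 + 0.0 = -47.25


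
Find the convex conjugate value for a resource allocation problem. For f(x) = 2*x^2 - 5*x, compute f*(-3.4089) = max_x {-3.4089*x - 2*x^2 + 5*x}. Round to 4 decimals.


f*(y) = sup_x {y*x - a*x^2 - b*x} = sup_x {(y-b)*x - a*x^2}
FOC: (y - b) - 2a*x = 0 => x* = (y - b)/(2a)
x* = (-3.4089 + 5)/(2*2) = 0.3978
f*(-3.4089) = (y-b)^2/(4a) = (-3.4089 + 5)^2/(4*2)
= 2.5316/8 = 0.3164


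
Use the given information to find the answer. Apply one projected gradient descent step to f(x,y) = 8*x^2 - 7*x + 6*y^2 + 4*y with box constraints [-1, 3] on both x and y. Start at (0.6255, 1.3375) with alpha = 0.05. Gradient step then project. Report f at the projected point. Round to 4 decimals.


Step 1: Compute gradient at (0.6255, 1.3375).
grad_x = 2*8*0.6255 - 7 = 3.008
grad_y = 2*6*1.3375 + 4 = 20.05
Step 2: Gradient step.
x_raw = 0.6255 - 0.05*3.008 = 0.4751
y_raw = 1.3375 - 0.05*20.05 = 0.335
Step 3: Project onto [-1, 3].
x_proj = clip(0.4751) = 0.4751
y_proj = clip(0.335) = 0.335
Step 4: Evaluate f.
f(0.4751, 0.335) = 0.4934


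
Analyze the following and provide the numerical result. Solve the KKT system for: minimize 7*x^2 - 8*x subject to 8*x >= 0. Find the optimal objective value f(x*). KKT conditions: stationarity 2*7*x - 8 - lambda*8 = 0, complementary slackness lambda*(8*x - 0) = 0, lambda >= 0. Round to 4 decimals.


Step 1: Try lambda = 0 (constraint inactive).
Stationarity: 2*7*x - 8 = 0
x* = 8/(2*7) = 4/7 = 0.5714 (rounded; the exact value 4/7 is used below)
Check constraint: 8*0.5714 = 4.5712 >= 0 -- satisfied.
Step 2: Compute optimal value.
f(x*) = 7*(4/7)^2 - 8*(4/7) = -2.2857


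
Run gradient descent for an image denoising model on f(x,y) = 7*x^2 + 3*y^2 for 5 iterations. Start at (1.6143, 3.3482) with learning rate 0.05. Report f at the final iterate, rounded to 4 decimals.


Gradient descent on f(x,y) = 7*x^2 + 3*y^2.
Starting point: (1.6143, 3.3482), alpha = 0.05
Step 1: grad_x = 2*7*1.6143 = 22.6002, grad_y = 2*3*3.3482 = 20.0892
  x_1 = 1.6143 - 0.05*22.6002 = 0.4843
  y_1 = 3.3482 - 0.05*20.0892 = 2.3437
Step 2: grad_x = 2*7*0.4843 = 6.7801, grad_y = 2*3*2.3437 = 14.0624
  x_2 = 0.4843 - 0.05*6.7801 = 0.1453
  y_2 = 2.3437 - 0.05*14.0624 = 1.6406
Step 3: grad_x = 2*7*0.1453 = 2.034, grad_y = 2*3*1.6406 = 9.8437
  x_3 = 0.1453 - 0.05*2.034 = 0.0436
  y_3 = 1.6406 - 0.05*9.8437 = 1.1484
Step 4: grad_x = 2*7*0.0436 = 0.6102, grad_y = 2*3*1.1484 = 6.8906
  x_4 = 0.0436 - 0.05*0.6102 = 0.0131
  y_4 = 1.1484 - 0.05*6.8906 = 0.8039
Step 5: grad_x = 2*7*0.0131 = 0.1831, grad_y = 2*3*0.8039 = 4.8234
  x_5 = 0.0131 - 0.05*0.1831 = 0.0039
  y_5 = 0.8039 - 0.05*4.8234 = 0.5627
f(0.0039, 0.5627) = 7*0.0039^2 + 3*0.5627^2 = 0.9501
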